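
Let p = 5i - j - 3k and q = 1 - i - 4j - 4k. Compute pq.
-11 - 3i + 22j - 24k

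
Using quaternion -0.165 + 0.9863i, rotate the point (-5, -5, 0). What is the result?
(-5, 4.728, 1.627)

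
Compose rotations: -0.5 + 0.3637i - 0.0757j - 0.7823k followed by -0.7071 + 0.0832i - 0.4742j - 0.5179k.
-0.1178 + 0.033i + 0.1674j + 0.9783k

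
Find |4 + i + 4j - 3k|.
√42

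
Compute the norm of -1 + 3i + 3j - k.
√20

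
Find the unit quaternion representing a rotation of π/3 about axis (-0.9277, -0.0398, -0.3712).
0.866 - 0.4638i - 0.0199j - 0.1856k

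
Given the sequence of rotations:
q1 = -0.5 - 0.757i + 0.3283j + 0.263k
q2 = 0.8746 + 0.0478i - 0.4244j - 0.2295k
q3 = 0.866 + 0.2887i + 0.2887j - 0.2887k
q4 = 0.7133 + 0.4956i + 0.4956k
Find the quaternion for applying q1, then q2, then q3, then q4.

q2 · q1 = -0.2014 - 0.7222i + 0.6605j + 0.0392k
q3 · q2 · q1 = -0.1453 - 0.4816i + 0.711j + 0.4913k
q4 · q3 · q2 · q1 = -0.1084 - 0.7679i + 0.025j + 0.6308k
-0.1084 - 0.7679i + 0.025j + 0.6308k


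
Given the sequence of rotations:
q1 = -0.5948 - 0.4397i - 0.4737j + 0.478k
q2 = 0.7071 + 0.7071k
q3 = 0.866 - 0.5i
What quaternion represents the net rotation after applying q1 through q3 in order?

q2 · q1 = -0.7586 + 0.024i - 0.6459j - 0.0826k
q3 · q2 · q1 = -0.6449 + 0.4001i - 0.6006j + 0.2514k
-0.6449 + 0.4001i - 0.6006j + 0.2514k


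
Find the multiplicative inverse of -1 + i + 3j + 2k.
-0.0667 - 0.0667i - 0.2j - 0.1333k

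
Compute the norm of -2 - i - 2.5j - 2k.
3.905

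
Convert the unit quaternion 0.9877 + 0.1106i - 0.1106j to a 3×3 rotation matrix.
[[0.9755, -0.0245, -0.2185], [-0.0245, 0.9755, -0.2185], [0.2185, 0.2185, 0.9511]]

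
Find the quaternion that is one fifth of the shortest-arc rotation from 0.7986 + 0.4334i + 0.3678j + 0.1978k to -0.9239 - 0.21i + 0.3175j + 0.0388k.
0.8687 + 0.4069i + 0.2355j + 0.1559k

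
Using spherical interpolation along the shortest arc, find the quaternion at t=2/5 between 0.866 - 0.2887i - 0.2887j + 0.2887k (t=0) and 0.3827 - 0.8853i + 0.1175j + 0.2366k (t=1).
0.7406 - 0.5877i - 0.1367j + 0.2959k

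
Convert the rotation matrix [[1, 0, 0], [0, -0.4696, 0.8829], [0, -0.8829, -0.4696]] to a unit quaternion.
0.515 - 0.8572i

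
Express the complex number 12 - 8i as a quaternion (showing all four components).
12 - 8i + 0j + 0k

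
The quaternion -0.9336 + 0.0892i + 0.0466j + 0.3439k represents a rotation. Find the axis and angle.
axis = (0.2489, 0.1301, 0.9597), θ = 318°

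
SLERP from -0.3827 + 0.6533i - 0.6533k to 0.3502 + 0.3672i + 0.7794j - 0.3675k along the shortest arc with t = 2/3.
0.1097 + 0.5588i + 0.6026j - 0.559k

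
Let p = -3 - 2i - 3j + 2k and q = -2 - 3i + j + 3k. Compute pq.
-3 + 2i + 3j - 24k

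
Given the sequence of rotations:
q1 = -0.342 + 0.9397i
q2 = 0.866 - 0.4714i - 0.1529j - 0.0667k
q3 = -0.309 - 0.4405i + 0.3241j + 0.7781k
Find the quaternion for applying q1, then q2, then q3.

q2 · q1 = 0.1468 + 0.975i - 0.0104j + 0.1665k
q3 · q2 · q1 = 0.2579 - 0.3039i + 0.8828j - 0.2486k
0.2579 - 0.3039i + 0.8828j - 0.2486k


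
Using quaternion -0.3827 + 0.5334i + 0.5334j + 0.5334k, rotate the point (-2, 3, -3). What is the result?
(2.726, -3.668, -1.058)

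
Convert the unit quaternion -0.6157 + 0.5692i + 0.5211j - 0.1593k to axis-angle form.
axis = (0.7224, 0.6613, -0.2022), θ = 256°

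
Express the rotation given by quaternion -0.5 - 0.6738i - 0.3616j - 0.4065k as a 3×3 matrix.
[[0.408, 0.0808, 0.9094], [0.8938, -0.2385, -0.3798], [0.1862, 0.9678, -0.1695]]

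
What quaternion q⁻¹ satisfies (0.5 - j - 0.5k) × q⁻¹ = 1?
0.3333 + 0.6667j + 0.3333k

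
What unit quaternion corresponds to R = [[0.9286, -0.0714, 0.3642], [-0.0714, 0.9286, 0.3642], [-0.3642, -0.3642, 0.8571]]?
0.9636 - 0.189i + 0.189j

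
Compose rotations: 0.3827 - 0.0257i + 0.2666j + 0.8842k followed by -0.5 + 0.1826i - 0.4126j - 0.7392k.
0.5769 - 0.085i - 0.4337j - 0.6869k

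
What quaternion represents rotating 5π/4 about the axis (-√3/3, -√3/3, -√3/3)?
-0.3827 - 0.5334i - 0.5334j - 0.5334k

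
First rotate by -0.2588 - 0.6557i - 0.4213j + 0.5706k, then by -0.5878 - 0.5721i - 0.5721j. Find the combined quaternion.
-0.464 + 0.207i + 0.7221j - 0.4695k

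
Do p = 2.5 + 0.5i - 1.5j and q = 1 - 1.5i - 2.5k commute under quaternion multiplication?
No: pq = 3.25 + 0.5i - 0.25j - 8.5k ≠ 3.25 - 7i - 2.75j - 4k = qp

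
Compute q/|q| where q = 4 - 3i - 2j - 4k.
0.5963 - 0.4472i - 0.2981j - 0.5963k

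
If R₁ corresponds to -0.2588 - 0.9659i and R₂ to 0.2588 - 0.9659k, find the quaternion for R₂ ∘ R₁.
-0.067 - 0.25i + 0.933j + 0.25k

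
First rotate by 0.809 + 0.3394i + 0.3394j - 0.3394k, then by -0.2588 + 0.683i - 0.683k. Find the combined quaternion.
-0.673 + 0.6965i - 0.0878j - 0.2329k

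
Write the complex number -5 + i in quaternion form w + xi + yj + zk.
-5 + i + 0j + 0k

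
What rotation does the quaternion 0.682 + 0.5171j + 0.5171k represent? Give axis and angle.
axis = (0, √2/2, √2/2), θ = 94°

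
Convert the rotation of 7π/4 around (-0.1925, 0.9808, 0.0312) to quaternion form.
-0.9239 - 0.0737i + 0.3753j + 0.0119k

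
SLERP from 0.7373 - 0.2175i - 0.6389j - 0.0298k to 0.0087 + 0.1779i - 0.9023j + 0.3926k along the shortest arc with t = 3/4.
0.2245 + 0.0802i - 0.9205j + 0.3097k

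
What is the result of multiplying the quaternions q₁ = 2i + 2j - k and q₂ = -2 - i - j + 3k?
7 + i - 9j + 2k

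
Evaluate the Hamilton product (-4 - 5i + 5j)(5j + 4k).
-25 + 20i - 41k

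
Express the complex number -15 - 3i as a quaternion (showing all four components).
-15 - 3i + 0j + 0k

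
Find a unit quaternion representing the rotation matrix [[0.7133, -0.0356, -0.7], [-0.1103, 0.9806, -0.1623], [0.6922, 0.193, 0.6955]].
0.9205 + 0.0965i - 0.3781j - 0.0203k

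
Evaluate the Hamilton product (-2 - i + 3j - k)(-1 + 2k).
4 + 7i - j - 3k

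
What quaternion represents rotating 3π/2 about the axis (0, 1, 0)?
-0.7071 + 0.7071j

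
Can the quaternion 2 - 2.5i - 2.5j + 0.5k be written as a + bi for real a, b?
No. The quaternion 2 - 2.5i - 2.5j + 0.5k has j-coefficient y = -2.5 and k-coefficient z = 0.5, not both zero, so it does not lie in the complex subalgebra spanned by 1 and i.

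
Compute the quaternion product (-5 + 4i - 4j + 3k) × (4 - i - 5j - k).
-33 + 40i + 10j - 7k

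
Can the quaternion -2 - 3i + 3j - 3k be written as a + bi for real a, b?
No. The quaternion -2 - 3i + 3j - 3k has j-coefficient y = 3 and k-coefficient z = -3, not both zero, so it does not lie in the complex subalgebra spanned by 1 and i.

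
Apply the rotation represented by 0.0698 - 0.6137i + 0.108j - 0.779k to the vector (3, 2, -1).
(-1.73, -2.575, 2.092)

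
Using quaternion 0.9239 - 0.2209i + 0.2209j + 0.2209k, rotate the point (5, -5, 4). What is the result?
(7.795, -0.448, 2.243)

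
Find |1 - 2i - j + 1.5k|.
2.872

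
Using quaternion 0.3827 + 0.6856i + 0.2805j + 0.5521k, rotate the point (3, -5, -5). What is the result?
(-3.97, 6.245, -2.058)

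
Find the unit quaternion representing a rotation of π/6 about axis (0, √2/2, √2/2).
0.9659 + 0.183j + 0.183k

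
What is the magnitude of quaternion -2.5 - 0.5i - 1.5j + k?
3.122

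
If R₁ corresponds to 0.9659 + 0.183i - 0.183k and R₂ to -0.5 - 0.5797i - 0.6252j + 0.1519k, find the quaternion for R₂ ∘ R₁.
-0.3491 - 0.537i - 0.6822j + 0.3526k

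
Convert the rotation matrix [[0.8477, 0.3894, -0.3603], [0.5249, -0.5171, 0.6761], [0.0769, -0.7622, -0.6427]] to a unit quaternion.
-0.4147 + 0.8671i + 0.2636j - 0.0817k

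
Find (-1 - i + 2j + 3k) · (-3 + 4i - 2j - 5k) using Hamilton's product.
26 - 5i + 3j - 10k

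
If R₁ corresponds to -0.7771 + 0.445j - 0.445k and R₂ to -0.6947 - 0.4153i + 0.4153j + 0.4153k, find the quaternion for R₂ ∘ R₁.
0.5399 - 0.0469i - 0.8167j - 0.1984k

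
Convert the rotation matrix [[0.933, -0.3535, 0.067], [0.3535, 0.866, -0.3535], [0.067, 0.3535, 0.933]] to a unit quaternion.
0.9659 + 0.183i + 0.183k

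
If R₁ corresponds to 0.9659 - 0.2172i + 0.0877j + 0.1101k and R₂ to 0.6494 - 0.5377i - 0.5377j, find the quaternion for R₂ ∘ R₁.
0.5576 - 0.7196i - 0.4032j - 0.0924k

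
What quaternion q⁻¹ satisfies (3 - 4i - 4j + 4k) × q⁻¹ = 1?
0.0526 + 0.0702i + 0.0702j - 0.0702k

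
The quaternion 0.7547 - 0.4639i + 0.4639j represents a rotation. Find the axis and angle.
axis = (-√2/2, √2/2, 0), θ = 82°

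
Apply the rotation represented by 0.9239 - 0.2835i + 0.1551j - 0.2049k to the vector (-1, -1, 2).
(-0.353, 0.632, 2.34)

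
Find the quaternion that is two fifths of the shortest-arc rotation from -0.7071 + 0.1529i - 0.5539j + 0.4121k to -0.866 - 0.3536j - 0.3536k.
-0.8433 + 0.0993i - 0.5165j + 0.1108k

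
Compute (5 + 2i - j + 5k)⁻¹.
0.0909 - 0.0364i + 0.0182j - 0.0909k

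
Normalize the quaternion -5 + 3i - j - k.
-0.8333 + 0.5i - 0.1667j - 0.1667k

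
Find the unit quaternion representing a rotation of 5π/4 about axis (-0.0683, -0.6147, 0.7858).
-0.3827 - 0.0631i - 0.5679j + 0.726k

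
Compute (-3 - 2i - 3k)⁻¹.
-0.1364 + 0.0909i + 0.1364k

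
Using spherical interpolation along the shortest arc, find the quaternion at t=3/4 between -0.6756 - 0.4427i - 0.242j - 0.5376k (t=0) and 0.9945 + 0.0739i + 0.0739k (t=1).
-0.9603 - 0.1782i - 0.0659j - 0.204k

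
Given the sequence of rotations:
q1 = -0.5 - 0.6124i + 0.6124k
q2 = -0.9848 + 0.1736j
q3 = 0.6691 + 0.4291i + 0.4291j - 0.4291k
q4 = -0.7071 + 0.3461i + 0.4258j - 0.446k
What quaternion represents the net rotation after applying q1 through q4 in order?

q2 · q1 = 0.4924 + 0.7094i - 0.0868j - 0.4968k
q3 · q2 · q1 = -0.1509 + 0.4355i + 0.062j - 0.8853k
q4 · q3 · q2 · q1 = -0.4653 - 0.7095i + 0.0041j + 0.5293k
-0.4653 - 0.7095i + 0.0041j + 0.5293k


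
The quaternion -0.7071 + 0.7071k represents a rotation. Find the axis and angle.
axis = (0, 0, 1), θ = 3π/2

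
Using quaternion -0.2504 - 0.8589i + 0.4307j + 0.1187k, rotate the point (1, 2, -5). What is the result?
(1.338, -0.167, 5.309)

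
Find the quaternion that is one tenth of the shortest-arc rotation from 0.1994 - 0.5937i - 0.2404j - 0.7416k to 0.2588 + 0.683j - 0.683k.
0.2209 - 0.5601i - 0.1403j - 0.786k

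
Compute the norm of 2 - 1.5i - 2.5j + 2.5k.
4.33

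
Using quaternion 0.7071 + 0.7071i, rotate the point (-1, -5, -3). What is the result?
(-1, 3, -5)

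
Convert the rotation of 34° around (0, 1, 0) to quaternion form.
0.9563 + 0.2924j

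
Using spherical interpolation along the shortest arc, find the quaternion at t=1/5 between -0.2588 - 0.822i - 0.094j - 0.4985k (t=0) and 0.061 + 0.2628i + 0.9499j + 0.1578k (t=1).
-0.2412 - 0.7835i - 0.3202j - 0.4748k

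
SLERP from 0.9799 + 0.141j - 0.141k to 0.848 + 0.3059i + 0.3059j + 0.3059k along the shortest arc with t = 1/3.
0.9729 + 0.1074i + 0.2046j + 0.0103k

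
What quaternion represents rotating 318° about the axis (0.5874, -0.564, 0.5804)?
-0.9336 + 0.2105i - 0.2021j + 0.208k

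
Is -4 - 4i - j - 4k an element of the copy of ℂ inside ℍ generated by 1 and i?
No. The quaternion -4 - 4i - j - 4k has j-coefficient y = -1 and k-coefficient z = -4, not both zero, so it does not lie in the complex subalgebra spanned by 1 and i.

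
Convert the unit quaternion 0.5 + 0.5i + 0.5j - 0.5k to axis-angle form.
axis = (√3/3, √3/3, -√3/3), θ = 2π/3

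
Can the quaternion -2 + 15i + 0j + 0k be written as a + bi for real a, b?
Yes. The quaternion -2 + 15i has j- and k-coefficients y = z = 0, so it lies in the complex subalgebra spanned by 1 and i.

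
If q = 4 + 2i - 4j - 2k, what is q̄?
4 - 2i + 4j + 2k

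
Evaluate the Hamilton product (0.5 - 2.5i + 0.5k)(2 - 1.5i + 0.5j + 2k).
-3.75 - 6i + 4.5j + 0.75k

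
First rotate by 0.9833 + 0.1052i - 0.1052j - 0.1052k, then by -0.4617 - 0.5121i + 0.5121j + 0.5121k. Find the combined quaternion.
-0.2924 - 0.5521i + 0.5521j + 0.5521k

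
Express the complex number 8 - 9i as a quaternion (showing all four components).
8 - 9i + 0j + 0k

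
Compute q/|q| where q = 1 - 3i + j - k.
0.2887 - 0.866i + 0.2887j - 0.2887k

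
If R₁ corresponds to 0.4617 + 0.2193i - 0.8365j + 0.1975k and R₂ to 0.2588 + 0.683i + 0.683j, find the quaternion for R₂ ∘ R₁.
0.541 + 0.507i - 0.036j - 0.67k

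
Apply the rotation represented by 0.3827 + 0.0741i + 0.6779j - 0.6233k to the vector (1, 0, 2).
(0.157, -2.18, -0.471)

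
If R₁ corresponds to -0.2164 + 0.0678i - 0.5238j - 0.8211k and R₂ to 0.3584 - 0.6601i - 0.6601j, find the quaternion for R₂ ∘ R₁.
-0.3786 + 0.7092i - 0.5869j + 0.0962k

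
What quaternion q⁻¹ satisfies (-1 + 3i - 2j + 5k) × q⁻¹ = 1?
-0.0256 - 0.0769i + 0.0513j - 0.1282k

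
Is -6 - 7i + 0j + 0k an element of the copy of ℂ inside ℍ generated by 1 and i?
Yes. The quaternion -6 - 7i has j- and k-coefficients y = z = 0, so it lies in the complex subalgebra spanned by 1 and i.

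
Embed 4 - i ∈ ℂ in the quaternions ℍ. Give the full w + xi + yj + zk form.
4 - i + 0j + 0k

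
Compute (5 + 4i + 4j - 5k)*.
5 - 4i - 4j + 5k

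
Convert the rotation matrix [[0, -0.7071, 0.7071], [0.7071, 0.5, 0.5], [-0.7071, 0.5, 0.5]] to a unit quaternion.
0.7071 + 0.5j + 0.5k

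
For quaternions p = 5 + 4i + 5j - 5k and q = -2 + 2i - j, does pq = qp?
No: pq = -13 - 3i - 25j - 4k ≠ -13 + 7i - 5j + 24k = qp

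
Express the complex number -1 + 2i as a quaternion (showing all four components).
-1 + 2i + 0j + 0k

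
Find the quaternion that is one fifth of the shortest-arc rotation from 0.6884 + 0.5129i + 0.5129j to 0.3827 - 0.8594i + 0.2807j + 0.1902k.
0.5333 + 0.7439i + 0.3987j - 0.0576k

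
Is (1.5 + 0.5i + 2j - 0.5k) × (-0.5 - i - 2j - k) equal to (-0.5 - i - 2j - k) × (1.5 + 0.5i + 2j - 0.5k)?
No: pq = 3.25 - 4.75i - 3j - 0.25k ≠ 3.25 + 1.25i - 5j - 2.25k = qp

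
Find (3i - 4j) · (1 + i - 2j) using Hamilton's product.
-11 + 3i - 4j - 2k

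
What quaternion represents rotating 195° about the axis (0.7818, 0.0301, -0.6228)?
-0.1305 + 0.7751i + 0.0298j - 0.6175k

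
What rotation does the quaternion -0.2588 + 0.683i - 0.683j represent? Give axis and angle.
axis = (√2/2, -√2/2, 0), θ = 7π/6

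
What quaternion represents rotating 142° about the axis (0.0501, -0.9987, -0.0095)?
0.3256 + 0.0474i - 0.9443j - 0.009k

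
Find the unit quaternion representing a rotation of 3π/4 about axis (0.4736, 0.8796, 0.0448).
0.3827 + 0.4375i + 0.8126j + 0.0414k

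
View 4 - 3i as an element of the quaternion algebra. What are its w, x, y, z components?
4 - 3i + 0j + 0k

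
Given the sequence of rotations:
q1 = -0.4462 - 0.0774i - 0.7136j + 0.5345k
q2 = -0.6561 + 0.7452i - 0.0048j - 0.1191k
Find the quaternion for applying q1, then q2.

q2 · q1 = 0.4107 - 0.3693i + 0.0812j - 0.8297k
0.4107 - 0.3693i + 0.0812j - 0.8297k


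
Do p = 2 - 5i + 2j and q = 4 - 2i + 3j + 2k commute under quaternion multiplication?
No: pq = -8 - 20i + 24j - 7k ≠ -8 - 28i + 4j + 15k = qp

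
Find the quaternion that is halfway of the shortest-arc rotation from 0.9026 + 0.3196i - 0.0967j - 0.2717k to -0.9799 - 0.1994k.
0.9839 + 0.167i - 0.0505j - 0.0378k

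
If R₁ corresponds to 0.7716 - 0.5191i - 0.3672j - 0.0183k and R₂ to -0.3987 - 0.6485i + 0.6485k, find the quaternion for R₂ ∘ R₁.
-0.6324 - 0.0553i - 0.2021j + 0.7458k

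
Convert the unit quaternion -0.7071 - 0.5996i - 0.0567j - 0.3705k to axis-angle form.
axis = (-0.848, -0.0802, -0.524), θ = 3π/2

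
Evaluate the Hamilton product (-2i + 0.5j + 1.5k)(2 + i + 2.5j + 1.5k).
-1.5 - 7i + 5.5j - 2.5k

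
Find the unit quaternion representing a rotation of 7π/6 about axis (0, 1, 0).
-0.2588 + 0.9659j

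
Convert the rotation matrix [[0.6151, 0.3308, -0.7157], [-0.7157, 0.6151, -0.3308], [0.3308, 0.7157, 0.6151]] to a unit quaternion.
0.8434 + 0.3102i - 0.3102j - 0.3102k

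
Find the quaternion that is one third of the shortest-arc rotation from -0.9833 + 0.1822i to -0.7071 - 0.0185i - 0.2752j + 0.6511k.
-0.9578 + 0.1225i - 0.1013j + 0.2396k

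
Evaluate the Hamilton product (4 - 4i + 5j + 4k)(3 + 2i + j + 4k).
-1 + 12i + 43j + 14k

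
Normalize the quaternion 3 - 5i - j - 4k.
0.4201 - 0.7001i - 0.14j - 0.5601k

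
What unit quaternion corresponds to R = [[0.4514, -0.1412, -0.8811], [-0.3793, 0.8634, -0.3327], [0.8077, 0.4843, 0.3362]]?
0.8141 + 0.2509i - 0.5186j - 0.0731k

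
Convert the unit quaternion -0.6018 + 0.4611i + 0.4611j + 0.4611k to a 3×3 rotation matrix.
[[0.1495, 0.9802, -0.1298], [-0.1298, 0.1495, 0.9802], [0.9802, -0.1298, 0.1495]]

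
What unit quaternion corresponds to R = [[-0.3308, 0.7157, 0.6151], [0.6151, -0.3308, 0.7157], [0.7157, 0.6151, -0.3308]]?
-0.0436 + 0.5768i + 0.5768j + 0.5768k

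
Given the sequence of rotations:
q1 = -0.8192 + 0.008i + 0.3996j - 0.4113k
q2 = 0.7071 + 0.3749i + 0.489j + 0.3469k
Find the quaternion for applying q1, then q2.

q2 · q1 = -0.635 - 0.6412i + 0.0389j - 0.4291k
-0.635 - 0.6412i + 0.0389j - 0.4291k


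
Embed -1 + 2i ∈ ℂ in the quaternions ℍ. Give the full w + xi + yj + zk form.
-1 + 2i + 0j + 0k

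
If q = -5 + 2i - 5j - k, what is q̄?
-5 - 2i + 5j + k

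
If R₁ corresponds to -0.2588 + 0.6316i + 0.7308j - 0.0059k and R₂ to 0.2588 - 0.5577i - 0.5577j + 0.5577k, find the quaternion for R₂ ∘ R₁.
0.6961 - 0.0965i + 0.6824j - 0.2012k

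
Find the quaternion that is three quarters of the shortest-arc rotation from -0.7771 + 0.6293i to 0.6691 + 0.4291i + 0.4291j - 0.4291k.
-0.8369 - 0.1598i - 0.3702j + 0.3702k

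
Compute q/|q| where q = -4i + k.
-0.9701i + 0.2425k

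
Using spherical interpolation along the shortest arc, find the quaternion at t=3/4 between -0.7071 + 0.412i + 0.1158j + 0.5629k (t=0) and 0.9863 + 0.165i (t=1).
-0.9865 - 0.0144i + 0.0329j + 0.1598k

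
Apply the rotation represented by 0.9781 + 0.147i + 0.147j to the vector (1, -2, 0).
(0.87, -1.87, -0.863)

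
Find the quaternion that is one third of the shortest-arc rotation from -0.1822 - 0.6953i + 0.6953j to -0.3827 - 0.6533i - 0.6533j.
-0.3378 - 0.9009i + 0.2726j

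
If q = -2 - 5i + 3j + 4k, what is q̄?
-2 + 5i - 3j - 4k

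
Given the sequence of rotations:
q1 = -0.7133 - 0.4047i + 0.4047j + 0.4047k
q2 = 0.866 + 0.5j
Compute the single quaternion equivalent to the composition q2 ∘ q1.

q2 · q1 = -0.8201 - 0.1481i - 0.0062j + 0.5528k
-0.8201 - 0.1481i - 0.0062j + 0.5528k


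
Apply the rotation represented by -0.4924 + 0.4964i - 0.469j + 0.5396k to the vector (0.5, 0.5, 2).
(2.017, -0.571, -0.326)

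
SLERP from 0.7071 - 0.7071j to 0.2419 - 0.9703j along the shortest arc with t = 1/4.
0.6053 - 0.796j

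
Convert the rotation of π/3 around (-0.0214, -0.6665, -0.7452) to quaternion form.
0.866 - 0.0107i - 0.3332j - 0.3726k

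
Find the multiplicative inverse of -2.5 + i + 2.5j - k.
-0.1724 - 0.069i - 0.1724j + 0.069k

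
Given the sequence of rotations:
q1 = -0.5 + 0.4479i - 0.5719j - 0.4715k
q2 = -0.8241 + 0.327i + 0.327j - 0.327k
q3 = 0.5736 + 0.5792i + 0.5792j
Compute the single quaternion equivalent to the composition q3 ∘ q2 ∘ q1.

q2 · q1 = 0.2984 - 0.8738i + 0.3155j + 0.2186k
q3 · q2 · q1 = 0.4945 - 0.2018i + 0.2272j + 0.8142k
0.4945 - 0.2018i + 0.2272j + 0.8142k


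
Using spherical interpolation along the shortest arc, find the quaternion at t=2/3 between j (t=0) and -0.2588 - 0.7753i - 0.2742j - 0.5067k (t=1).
0.2043 + 0.612i + 0.6509j + 0.4k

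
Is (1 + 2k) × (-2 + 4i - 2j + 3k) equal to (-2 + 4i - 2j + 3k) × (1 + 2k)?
No: pq = -8 + 8i + 6j - k ≠ -8 - 10j - k = qp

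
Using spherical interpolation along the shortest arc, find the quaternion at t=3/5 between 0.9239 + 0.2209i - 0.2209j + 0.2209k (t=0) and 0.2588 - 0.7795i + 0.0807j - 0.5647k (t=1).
0.3188 + 0.7356i - 0.188j + 0.5673k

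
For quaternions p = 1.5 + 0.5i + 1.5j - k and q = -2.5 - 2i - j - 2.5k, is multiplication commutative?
No: pq = -3.75 - 9i - 2j + 1.25k ≠ -3.75 + 0.5i - 8.5j - 3.75k = qp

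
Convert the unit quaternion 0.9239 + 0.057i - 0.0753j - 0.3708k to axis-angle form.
axis = (0.149, -0.1968, -0.9691), θ = π/4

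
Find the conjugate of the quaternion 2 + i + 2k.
2 - i - 2k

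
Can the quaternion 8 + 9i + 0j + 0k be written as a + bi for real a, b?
Yes. The quaternion 8 + 9i has j- and k-coefficients y = z = 0, so it lies in the complex subalgebra spanned by 1 and i.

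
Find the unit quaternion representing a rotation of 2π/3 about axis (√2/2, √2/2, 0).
0.5 + 0.6124i + 0.6124j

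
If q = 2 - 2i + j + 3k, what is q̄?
2 + 2i - j - 3k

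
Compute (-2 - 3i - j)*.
-2 + 3i + j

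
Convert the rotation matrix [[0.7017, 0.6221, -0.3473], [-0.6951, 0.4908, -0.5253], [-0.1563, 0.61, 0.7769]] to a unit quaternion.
0.8616 + 0.3294i - 0.0554j - 0.3822k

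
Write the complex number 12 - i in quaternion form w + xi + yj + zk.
12 - i + 0j + 0k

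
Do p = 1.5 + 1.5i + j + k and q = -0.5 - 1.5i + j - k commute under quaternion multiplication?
No: pq = 1.5 - 5i + j + k ≠ 1.5 - i + j - 5k = qp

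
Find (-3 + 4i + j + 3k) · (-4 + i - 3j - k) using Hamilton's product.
14 - 11i + 12j - 22k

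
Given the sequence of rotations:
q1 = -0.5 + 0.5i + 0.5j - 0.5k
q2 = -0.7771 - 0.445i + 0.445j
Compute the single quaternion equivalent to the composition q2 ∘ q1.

q2 · q1 = 0.3886 - 0.3886i - 0.8336j - 0.0565k
0.3886 - 0.3886i - 0.8336j - 0.0565k


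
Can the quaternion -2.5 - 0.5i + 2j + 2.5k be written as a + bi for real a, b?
No. The quaternion -2.5 - 0.5i + 2j + 2.5k has j-coefficient y = 2 and k-coefficient z = 2.5, not both zero, so it does not lie in the complex subalgebra spanned by 1 and i.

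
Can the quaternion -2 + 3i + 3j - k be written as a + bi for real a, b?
No. The quaternion -2 + 3i + 3j - k has j-coefficient y = 3 and k-coefficient z = -1, not both zero, so it does not lie in the complex subalgebra spanned by 1 and i.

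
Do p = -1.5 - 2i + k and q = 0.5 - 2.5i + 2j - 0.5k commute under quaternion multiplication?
No: pq = -5.25 + 0.75i - 6.5j - 2.75k ≠ -5.25 + 4.75i + 0.5j + 5.25k = qp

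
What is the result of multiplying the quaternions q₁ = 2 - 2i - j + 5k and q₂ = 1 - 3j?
-1 + 13i - 7j + 11k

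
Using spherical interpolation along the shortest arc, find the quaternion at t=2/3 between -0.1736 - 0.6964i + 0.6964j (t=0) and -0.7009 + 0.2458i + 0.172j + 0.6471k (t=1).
-0.6748 - 0.1274i + 0.4799j + 0.546k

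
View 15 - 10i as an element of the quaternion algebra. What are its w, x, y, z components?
15 - 10i + 0j + 0k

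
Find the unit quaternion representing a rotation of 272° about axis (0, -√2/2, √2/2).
-0.7193 - 0.4912j + 0.4912k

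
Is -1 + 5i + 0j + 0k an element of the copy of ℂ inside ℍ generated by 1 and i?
Yes. The quaternion -1 + 5i has j- and k-coefficients y = z = 0, so it lies in the complex subalgebra spanned by 1 and i.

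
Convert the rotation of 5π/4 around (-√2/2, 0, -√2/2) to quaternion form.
-0.3827 - 0.6533i - 0.6533k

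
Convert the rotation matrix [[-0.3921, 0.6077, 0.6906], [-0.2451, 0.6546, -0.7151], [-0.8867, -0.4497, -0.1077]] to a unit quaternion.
0.5373 + 0.1235i + 0.7339j - 0.3968k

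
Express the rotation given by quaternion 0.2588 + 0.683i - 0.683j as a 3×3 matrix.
[[0.067, -0.933, -0.3535], [-0.933, 0.067, -0.3535], [0.3535, 0.3535, -0.866]]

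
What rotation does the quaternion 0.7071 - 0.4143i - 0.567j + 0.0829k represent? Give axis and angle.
axis = (-0.5859, -0.8019, 0.1172), θ = π/2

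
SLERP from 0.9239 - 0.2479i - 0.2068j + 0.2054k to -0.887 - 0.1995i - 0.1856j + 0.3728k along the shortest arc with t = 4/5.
0.9514 + 0.1112i + 0.1088j - 0.2659k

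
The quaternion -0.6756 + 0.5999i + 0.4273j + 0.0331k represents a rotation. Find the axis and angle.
axis = (0.8137, 0.5796, 0.0449), θ = 265°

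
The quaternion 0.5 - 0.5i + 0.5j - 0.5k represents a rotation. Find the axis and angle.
axis = (-√3/3, √3/3, -√3/3), θ = 2π/3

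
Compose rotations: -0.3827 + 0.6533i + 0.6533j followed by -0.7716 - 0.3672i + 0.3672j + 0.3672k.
0.2953 - 0.6035i - 0.4047j - 0.6203k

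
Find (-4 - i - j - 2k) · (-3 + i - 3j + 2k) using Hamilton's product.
14 - 9i + 15j + 2k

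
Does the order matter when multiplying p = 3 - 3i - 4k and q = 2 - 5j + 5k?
Yes: pq = 26 - 26i + 22k ≠ 26 + 14i - 30j - 8k = qp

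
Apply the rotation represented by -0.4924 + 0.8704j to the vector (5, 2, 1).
(-3.433, 2, 3.771)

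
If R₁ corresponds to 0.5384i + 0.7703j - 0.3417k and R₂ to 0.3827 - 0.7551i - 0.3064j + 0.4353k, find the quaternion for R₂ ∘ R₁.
0.7913 - 0.0246i + 0.2711j - 0.5475k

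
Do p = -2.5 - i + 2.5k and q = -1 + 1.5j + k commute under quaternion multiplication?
No: pq = -2.75i - 2.75j - 6.5k ≠ 4.75i - 4.75j - 3.5k = qp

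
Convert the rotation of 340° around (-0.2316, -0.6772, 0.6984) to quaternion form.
-0.9848 - 0.0402i - 0.1176j + 0.1213k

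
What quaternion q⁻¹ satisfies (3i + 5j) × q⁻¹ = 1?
-0.0882i - 0.1471j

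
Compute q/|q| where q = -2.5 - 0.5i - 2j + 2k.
-0.6565 - 0.1313i - 0.5252j + 0.5252k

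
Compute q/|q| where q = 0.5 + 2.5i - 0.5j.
0.1925 + 0.9623i - 0.1925j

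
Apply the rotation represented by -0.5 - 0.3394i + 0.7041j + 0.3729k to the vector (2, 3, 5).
(-5.64, 0.701, 2.386)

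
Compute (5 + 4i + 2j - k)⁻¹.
0.1087 - 0.087i - 0.0435j + 0.0217k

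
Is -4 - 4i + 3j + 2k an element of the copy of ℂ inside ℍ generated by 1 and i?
No. The quaternion -4 - 4i + 3j + 2k has j-coefficient y = 3 and k-coefficient z = 2, not both zero, so it does not lie in the complex subalgebra spanned by 1 and i.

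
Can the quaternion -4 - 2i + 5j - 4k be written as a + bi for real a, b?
No. The quaternion -4 - 2i + 5j - 4k has j-coefficient y = 5 and k-coefficient z = -4, not both zero, so it does not lie in the complex subalgebra spanned by 1 and i.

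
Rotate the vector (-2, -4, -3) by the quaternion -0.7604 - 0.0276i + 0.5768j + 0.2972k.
(0.684, -3.222, -4.26)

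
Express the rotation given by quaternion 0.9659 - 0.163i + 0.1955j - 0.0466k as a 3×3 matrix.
[[0.9192, 0.0263, 0.3929], [-0.1538, 0.9425, 0.2967], [-0.3625, -0.3331, 0.8704]]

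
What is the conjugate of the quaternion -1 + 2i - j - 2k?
-1 - 2i + j + 2k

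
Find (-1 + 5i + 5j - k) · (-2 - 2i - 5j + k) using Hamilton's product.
38 - 8i - 8j - 14k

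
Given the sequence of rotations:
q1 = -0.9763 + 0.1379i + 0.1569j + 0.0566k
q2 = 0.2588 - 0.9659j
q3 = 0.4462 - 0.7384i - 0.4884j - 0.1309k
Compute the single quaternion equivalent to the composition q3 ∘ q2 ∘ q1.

q2 · q1 = -0.1011 - 0.019i + 0.9836j + 0.1478k
q3 · q2 · q1 = 0.4406 + 0.1227i + 0.5999j - 0.6564k
0.4406 + 0.1227i + 0.5999j - 0.6564k


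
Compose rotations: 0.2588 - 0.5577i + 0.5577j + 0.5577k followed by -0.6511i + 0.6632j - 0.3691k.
-0.5271 + 0.4072i + 0.7406j - 0.0888k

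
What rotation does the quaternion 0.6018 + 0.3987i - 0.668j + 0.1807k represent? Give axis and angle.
axis = (0.4992, -0.8364, 0.2263), θ = 106°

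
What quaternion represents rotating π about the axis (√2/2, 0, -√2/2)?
0.7071i - 0.7071k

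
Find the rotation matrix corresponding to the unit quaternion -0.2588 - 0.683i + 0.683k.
[[0.067, 0.3535, -0.933], [-0.3535, -0.866, -0.3535], [-0.933, 0.3535, 0.067]]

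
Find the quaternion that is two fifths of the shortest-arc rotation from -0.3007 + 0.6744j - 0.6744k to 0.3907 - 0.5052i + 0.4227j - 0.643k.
-0.0215 - 0.2288i + 0.6365j - 0.7363k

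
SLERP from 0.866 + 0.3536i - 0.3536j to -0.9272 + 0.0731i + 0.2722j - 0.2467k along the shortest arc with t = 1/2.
0.9264 + 0.1449i - 0.3233j + 0.1275k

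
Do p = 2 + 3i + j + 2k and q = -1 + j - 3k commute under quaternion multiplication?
No: pq = 3 - 8i + 10j - 5k ≠ 3 + 2i - 8j - 11k = qp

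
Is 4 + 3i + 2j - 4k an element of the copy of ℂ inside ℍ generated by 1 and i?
No. The quaternion 4 + 3i + 2j - 4k has j-coefficient y = 2 and k-coefficient z = -4, not both zero, so it does not lie in the complex subalgebra spanned by 1 and i.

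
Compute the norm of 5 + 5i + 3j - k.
√60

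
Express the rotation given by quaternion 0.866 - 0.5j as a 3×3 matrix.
[[0.5, 0, -0.866], [0, 1, 0], [0.866, 0, 0.5]]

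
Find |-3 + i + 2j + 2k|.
√18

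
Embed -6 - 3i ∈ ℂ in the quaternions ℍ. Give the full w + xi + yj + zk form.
-6 - 3i + 0j + 0k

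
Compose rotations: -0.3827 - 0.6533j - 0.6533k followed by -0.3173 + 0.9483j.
0.741 - 0.6195i - 0.1556j + 0.2073k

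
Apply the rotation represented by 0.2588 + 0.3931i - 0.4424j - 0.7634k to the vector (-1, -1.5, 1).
(-0.343, 1.927, -0.648)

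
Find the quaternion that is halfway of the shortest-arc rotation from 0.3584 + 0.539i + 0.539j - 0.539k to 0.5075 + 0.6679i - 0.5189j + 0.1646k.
0.5652 + 0.7878i + 0.0131j - 0.2444k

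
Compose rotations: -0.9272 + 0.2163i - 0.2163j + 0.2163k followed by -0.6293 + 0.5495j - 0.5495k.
0.8212 - 0.1361i - 0.4922j + 0.2545k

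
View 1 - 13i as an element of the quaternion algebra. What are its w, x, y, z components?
1 - 13i + 0j + 0k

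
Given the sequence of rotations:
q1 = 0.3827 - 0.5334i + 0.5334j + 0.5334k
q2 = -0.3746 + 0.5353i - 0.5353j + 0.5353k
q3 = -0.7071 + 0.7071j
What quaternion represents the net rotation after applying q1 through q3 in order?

q2 · q1 = 0.1422 - 0.1664i - 0.9757j + 0.005k
q3 · q2 · q1 = 0.5894 + 0.1212i + 0.7905j + 0.1141k
0.5894 + 0.1212i + 0.7905j + 0.1141k


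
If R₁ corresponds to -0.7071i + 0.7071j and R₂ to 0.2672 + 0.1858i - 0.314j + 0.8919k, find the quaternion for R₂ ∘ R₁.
0.3534 - 0.8196i - 0.4417j - 0.0907k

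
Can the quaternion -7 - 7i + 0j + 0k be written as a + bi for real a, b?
Yes. The quaternion -7 - 7i has j- and k-coefficients y = z = 0, so it lies in the complex subalgebra spanned by 1 and i.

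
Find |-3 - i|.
√10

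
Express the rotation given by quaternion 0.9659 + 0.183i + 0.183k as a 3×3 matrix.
[[0.933, -0.3535, 0.067], [0.3535, 0.866, -0.3535], [0.067, 0.3535, 0.933]]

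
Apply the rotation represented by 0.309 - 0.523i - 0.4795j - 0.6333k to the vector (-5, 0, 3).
(2.408, 2.241, -4.815)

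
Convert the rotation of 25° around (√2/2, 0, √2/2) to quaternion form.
0.9763 + 0.153i + 0.153k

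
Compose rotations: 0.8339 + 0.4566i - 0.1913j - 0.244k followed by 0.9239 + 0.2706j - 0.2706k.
0.7562 + 0.3041i - 0.0746j - 0.5746k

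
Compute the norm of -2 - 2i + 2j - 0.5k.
3.5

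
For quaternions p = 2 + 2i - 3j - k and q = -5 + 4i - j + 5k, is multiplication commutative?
No: pq = -16 - 18i - j + 25k ≠ -16 + 14i + 27j + 5k = qp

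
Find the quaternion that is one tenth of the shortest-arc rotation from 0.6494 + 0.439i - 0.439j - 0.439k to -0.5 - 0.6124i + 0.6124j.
0.6422 + 0.4629i - 0.4629j - 0.3987k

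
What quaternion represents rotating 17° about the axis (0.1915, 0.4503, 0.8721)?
0.989 + 0.0283i + 0.0666j + 0.1289k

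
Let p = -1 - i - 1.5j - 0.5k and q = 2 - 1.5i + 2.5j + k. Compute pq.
0.75 - 0.75i - 3.75j - 6.75k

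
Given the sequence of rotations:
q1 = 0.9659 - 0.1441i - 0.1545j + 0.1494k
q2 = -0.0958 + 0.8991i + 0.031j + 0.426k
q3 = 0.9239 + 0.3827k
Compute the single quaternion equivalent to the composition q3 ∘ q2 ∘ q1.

q2 · q1 = -0.0218 + 0.9527i - 0.151j + 0.2627k
q3 · q2 · q1 = -0.1207 + 0.938i + 0.2251j + 0.2344k
-0.1207 + 0.938i + 0.2251j + 0.2344k


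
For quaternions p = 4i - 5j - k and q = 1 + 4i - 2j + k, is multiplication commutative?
No: pq = -25 - 3i - 13j + 11k ≠ -25 + 11i + 3j - 13k = qp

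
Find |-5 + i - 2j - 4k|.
√46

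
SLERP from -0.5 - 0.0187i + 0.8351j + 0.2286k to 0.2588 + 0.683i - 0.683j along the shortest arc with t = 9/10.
-0.293 - 0.6291i + 0.7195j + 0.0253k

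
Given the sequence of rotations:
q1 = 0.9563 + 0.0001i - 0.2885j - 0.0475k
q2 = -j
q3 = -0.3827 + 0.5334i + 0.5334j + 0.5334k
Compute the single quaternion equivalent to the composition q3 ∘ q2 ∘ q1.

q2 · q1 = -0.2885 + 0.0475i - 0.9563j + 0.0001k
q3 · q2 · q1 = 0.5951 + 0.3381i + 0.2374j - 0.6894k
0.5951 + 0.3381i + 0.2374j - 0.6894k


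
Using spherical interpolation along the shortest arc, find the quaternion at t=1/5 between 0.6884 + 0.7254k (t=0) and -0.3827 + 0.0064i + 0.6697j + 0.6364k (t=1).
0.5192 + 0.0018i + 0.185j + 0.8344k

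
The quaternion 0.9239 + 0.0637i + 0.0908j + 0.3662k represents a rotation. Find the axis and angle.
axis = (0.1665, 0.2373, 0.9571), θ = π/4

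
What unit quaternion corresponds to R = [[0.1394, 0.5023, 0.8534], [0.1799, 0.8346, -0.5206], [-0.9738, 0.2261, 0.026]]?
0.7071 + 0.264i + 0.646j - 0.114k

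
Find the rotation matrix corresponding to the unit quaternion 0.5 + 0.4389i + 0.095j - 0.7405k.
[[-0.1147, 0.8239, -0.555], [-0.6571, -0.4819, -0.5796], [-0.745, 0.2982, 0.5967]]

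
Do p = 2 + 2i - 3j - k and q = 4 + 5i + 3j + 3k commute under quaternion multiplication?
No: pq = 10 + 12i - 17j + 23k ≠ 10 + 24i + 5j - 19k = qp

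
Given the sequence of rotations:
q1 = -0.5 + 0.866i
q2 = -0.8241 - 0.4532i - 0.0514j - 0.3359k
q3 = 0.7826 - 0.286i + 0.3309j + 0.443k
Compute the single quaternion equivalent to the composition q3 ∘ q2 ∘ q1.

q2 · q1 = 0.8045 - 0.4871i - 0.2652j + 0.2125k
q3 · q2 · q1 = 0.4839 - 0.4235i - 0.0963j + 0.7597k
0.4839 - 0.4235i - 0.0963j + 0.7597k


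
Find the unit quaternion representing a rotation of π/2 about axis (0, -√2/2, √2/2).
0.7071 - 0.5j + 0.5k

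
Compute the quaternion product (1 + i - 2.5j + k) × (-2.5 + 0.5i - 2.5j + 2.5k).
-11.75 - 5.75i + 1.75j - 1.25k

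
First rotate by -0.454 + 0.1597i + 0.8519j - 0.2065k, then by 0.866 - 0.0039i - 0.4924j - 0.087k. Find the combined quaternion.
0.009 + 0.3159i + 0.9466j - 0.064k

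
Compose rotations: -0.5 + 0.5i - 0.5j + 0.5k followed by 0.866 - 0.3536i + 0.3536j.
-0.0794 + 0.7866i - 0.433j + 0.433k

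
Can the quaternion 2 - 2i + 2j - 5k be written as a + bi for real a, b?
No. The quaternion 2 - 2i + 2j - 5k has j-coefficient y = 2 and k-coefficient z = -5, not both zero, so it does not lie in the complex subalgebra spanned by 1 and i.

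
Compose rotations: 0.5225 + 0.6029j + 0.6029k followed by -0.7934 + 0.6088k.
-0.7816 - 0.367i - 0.4783j - 0.1602k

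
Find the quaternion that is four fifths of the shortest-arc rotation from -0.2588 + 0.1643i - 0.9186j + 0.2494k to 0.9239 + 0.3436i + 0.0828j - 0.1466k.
-0.8905 - 0.2626i - 0.3155j + 0.1961k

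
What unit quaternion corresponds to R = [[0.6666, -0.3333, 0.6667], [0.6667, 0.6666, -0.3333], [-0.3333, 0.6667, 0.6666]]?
0.866 + 0.2887i + 0.2887j + 0.2887k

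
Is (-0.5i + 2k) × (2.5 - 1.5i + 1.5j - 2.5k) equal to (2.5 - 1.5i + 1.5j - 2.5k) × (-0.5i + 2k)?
No: pq = 4.25 - 4.25i - 4.25j + 4.25k ≠ 4.25 + 1.75i + 4.25j + 5.75k = qp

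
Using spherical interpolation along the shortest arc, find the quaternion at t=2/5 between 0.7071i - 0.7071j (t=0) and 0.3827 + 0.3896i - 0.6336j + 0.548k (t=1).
0.1664 + 0.6215i - 0.7276j + 0.2382k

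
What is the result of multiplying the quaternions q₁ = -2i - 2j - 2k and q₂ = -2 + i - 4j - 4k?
-14 + 4i - 6j + 14k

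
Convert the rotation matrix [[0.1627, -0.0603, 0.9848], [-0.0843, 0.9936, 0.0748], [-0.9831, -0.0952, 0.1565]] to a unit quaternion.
0.7604 - 0.0559i + 0.647j - 0.0079k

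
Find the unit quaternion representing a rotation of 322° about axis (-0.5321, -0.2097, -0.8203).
-0.9455 - 0.1732i - 0.0683j - 0.2671k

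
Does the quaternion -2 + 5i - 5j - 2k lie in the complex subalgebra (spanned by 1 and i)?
No. The quaternion -2 + 5i - 5j - 2k has j-coefficient y = -5 and k-coefficient z = -2, not both zero, so it does not lie in the complex subalgebra spanned by 1 and i.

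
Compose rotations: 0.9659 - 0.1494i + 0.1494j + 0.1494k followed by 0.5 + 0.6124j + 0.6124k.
0.3 - 0.0747i + 0.5747j + 0.7577k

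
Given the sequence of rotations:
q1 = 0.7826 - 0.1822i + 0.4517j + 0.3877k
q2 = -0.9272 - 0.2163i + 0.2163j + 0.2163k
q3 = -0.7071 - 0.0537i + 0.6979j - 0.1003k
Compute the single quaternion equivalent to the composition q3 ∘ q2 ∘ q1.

q2 · q1 = -0.9466 - 0.0142i - 0.2051j - 0.2485k
q3 · q2 · q1 = 0.7868 - 0.1331i - 0.5275j + 0.2916k
0.7868 - 0.1331i - 0.5275j + 0.2916k


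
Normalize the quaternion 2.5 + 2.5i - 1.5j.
0.6509 + 0.6509i - 0.3906j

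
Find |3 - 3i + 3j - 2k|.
√31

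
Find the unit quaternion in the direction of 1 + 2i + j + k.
0.378 + 0.7559i + 0.378j + 0.378k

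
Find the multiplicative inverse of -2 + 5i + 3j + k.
-0.0513 - 0.1282i - 0.0769j - 0.0256k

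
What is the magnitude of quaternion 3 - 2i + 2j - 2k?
√21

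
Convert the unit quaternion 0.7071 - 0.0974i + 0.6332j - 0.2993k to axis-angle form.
axis = (-0.1377, 0.8955, -0.4233), θ = π/2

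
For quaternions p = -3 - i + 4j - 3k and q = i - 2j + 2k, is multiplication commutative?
No: pq = 15 - i + 5j - 8k ≠ 15 - 5i + 7j - 4k = qp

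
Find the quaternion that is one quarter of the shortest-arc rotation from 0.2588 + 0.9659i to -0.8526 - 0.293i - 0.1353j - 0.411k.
0.4656 + 0.8755i + 0.0404j + 0.1226k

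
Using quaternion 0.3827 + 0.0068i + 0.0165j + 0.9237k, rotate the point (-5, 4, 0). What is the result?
(0.708, -6.362, 0.143)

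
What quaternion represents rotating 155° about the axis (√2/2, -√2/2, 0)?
0.2164 + 0.6903i - 0.6903j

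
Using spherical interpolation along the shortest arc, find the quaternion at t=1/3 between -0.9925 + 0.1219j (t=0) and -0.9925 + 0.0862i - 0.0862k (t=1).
-0.9958 + 0.0289i + 0.0815j - 0.0289k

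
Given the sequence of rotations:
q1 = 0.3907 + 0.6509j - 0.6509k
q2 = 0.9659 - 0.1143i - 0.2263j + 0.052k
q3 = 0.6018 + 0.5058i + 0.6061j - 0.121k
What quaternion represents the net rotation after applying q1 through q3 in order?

q2 · q1 = 0.5585 + 0.0688i + 0.4659j - 0.6828k
q3 · q2 · q1 = -0.0637 - 0.0336i + 0.9559j - 0.2845k
-0.0637 - 0.0336i + 0.9559j - 0.2845k


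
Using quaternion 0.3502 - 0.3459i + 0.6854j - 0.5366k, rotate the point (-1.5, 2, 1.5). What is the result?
(1.853, 0.905, -2.061)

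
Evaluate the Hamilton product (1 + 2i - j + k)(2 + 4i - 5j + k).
-12 + 12i - 5j - 3k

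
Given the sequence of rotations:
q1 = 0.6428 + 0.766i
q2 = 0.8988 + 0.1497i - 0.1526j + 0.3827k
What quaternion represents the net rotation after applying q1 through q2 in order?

q2 · q1 = 0.4631 + 0.7847i + 0.1951j + 0.3629k
0.4631 + 0.7847i + 0.1951j + 0.3629k


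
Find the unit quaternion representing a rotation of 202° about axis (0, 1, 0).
-0.1908 + 0.9816j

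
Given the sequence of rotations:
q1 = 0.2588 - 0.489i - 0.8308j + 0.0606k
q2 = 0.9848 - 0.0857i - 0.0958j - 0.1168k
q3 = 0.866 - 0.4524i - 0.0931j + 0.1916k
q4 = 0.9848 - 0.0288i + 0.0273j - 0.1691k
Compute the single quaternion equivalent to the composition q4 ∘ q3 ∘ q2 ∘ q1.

q2 · q1 = 0.1404 - 0.6066i - 0.7807j + 0.0538k
q3 · q2 · q1 = -0.2358 - 0.4443i - 0.781j + 0.3702k
q4 · q3 · q2 · q1 = -0.1611 - 0.5527i - 0.6898j + 0.4391k
-0.1611 - 0.5527i - 0.6898j + 0.4391k
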